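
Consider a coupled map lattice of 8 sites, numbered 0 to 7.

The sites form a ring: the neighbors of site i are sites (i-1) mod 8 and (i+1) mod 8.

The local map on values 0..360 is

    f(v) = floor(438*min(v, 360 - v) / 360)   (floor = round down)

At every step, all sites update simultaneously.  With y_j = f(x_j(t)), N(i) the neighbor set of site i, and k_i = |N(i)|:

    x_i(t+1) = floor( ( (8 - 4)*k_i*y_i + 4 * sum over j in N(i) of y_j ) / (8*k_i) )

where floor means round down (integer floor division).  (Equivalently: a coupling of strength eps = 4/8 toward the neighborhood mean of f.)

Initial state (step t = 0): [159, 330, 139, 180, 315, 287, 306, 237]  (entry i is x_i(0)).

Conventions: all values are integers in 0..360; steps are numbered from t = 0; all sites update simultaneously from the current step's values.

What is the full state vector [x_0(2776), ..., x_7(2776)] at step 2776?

Simulating step by step:
t=0: [159, 330, 139, 180, 315, 287, 306, 237]
t=1: [142, 108, 148, 165, 103, 73, 91, 139]
t=2: [161, 153, 172, 176, 134, 102, 119, 155]
t=3: [191, 194, 204, 200, 166, 138, 150, 178]
t=4: [206, 199, 193, 194, 190, 179, 186, 204]
t=5: [189, 195, 200, 202, 207, 212, 207, 194]
t=6: [204, 200, 195, 191, 186, 183, 188, 199]
t=7: [191, 194, 199, 205, 210, 212, 207, 197]
t=8: [202, 200, 194, 188, 183, 182, 187, 196]
t=9: [194, 195, 201, 208, 213, 214, 208, 200]
t=10: [199, 198, 192, 184, 179, 179, 184, 193]
t=11: [197, 198, 204, 212, 216, 216, 212, 203]
t=12: [196, 195, 188, 181, 176, 176, 181, 190]
t=13: [201, 202, 208, 214, 214, 214, 213, 207]
t=14: [191, 190, 184, 178, 177, 177, 179, 185]
t=15: [207, 207, 212, 215, 215, 215, 215, 211]
t=16: [184, 184, 180, 177, 176, 176, 177, 181]
t=17: [214, 215, 216, 215, 214, 214, 215, 215]
t=18: [176, 176, 175, 176, 176, 176, 176, 176]
t=19: [214, 213, 213, 213, 214, 214, 214, 214]
t=20: [177, 177, 178, 177, 177, 177, 177, 177]
t=21: [215, 215, 215, 215, 215, 215, 215, 215]
t=22: [176, 176, 176, 176, 176, 176, 176, 176]
t=23: [214, 214, 214, 214, 214, 214, 214, 214]
t=24: [177, 177, 177, 177, 177, 177, 177, 177]
t=25: [215, 215, 215, 215, 215, 215, 215, 215]

Answer: [177, 177, 177, 177, 177, 177, 177, 177]
Key observation: The state at step 21, [215, 215, 215, 215, 215, 215, 215, 215], reappears at step 25: the system is in a cycle of period 4 from step 21 on.  Therefore the state at step 2776 equals the state at step 21 + ((2776 - 21) mod 4) = 24, which is [177, 177, 177, 177, 177, 177, 177, 177].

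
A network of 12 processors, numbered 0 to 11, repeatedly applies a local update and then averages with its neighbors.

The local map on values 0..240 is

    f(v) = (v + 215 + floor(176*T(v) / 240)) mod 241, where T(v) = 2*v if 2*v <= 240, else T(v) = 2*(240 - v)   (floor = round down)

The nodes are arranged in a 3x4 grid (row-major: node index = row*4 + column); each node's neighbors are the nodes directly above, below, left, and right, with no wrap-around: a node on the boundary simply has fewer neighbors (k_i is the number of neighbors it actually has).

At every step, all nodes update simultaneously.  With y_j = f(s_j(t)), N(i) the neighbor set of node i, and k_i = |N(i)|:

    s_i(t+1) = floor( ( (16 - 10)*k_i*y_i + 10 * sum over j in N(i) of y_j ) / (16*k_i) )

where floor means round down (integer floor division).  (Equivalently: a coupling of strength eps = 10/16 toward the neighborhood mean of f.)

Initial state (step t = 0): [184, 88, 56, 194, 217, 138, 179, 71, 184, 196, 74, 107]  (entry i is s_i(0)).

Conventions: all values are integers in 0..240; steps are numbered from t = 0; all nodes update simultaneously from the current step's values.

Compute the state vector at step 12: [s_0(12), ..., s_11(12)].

Answer: [143, 117, 118, 75, 112, 74, 54, 14, 81, 16, 18, 15]

Derivation:
t=0: [184, 88, 56, 194, 217, 138, 179, 71, 184, 196, 74, 107]
t=1: [219, 149, 130, 169, 188, 109, 68, 154, 233, 174, 156, 184]
t=2: [162, 57, 42, 13, 181, 62, 60, 85, 156, 49, 84, 97]
t=3: [39, 86, 79, 83, 30, 98, 134, 139, 33, 101, 157, 193]
t=4: [99, 164, 143, 125, 88, 155, 72, 98, 105, 142, 104, 97]
t=5: [143, 54, 45, 82, 168, 62, 130, 161, 152, 105, 165, 218]
t=6: [42, 87, 95, 95, 35, 105, 44, 91, 79, 118, 103, 89]
t=7: [106, 178, 177, 204, 122, 142, 166, 174, 89, 140, 147, 205]
t=8: [97, 53, 50, 87, 103, 15, 8, 98, 87, 54, 59, 92]
t=9: [183, 105, 145, 168, 171, 109, 156, 210, 175, 106, 157, 179]
t=10: [164, 141, 58, 78, 52, 76, 44, 89, 76, 91, 55, 75]
t=11: [40, 66, 99, 159, 107, 123, 121, 157, 154, 164, 132, 154]
t=12: [143, 117, 118, 75, 112, 74, 54, 14, 81, 16, 18, 15]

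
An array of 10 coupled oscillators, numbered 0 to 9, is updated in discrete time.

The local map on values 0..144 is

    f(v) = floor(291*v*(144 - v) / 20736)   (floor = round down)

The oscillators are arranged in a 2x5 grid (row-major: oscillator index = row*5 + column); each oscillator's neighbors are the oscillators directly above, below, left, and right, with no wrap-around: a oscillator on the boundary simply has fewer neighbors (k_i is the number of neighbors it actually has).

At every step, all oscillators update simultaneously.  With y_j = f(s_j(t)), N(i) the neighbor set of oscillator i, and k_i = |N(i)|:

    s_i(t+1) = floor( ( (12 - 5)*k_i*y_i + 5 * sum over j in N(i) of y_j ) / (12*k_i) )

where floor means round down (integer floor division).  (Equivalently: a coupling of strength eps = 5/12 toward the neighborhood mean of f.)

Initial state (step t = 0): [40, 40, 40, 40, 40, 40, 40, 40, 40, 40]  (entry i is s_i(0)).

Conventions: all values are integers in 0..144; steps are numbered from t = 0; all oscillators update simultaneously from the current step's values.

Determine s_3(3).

Simulating step by step:
t=0: [40, 40, 40, 40, 40, 40, 40, 40, 40, 40]
t=1: [58, 58, 58, 58, 58, 58, 58, 58, 58, 58]
t=2: [69, 69, 69, 69, 69, 69, 69, 69, 69, 69]
t=3: [72, 72, 72, 72, 72, 72, 72, 72, 72, 72]

Answer: s_3(3) = 72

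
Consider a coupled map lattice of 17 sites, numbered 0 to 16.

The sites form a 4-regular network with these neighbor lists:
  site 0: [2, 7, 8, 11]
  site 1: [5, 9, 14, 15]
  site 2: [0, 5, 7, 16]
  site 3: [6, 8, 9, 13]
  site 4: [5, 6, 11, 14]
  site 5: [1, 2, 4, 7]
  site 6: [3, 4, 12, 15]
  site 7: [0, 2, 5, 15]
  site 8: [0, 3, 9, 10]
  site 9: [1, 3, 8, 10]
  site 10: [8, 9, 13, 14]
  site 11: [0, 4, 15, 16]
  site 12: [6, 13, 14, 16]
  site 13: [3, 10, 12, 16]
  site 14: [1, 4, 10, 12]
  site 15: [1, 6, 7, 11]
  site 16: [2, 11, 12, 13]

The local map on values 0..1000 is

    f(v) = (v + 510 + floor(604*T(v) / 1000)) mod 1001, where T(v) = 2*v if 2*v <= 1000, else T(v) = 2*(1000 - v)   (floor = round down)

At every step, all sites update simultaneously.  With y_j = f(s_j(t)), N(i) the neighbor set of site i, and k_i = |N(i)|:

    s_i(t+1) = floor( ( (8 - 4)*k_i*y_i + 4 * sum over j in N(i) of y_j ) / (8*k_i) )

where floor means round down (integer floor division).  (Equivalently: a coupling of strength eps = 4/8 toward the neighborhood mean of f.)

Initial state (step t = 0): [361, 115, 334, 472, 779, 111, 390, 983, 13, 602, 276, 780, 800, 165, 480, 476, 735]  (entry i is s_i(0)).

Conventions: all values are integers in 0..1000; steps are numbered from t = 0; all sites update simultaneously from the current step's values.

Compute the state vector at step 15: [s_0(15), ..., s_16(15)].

Simulating step by step:
t=0: [361, 115, 334, 472, 779, 111, 390, 983, 13, 602, 276, 780, 800, 165, 480, 476, 735]
t=1: [384, 690, 390, 572, 557, 636, 461, 489, 464, 541, 380, 525, 572, 659, 532, 554, 560]
t=2: [440, 585, 451, 579, 590, 558, 562, 532, 504, 558, 464, 573, 587, 557, 568, 587, 569]
t=3: [529, 596, 537, 599, 596, 587, 597, 575, 582, 592, 567, 581, 596, 590, 588, 596, 586]
t=4: [602, 593, 601, 592, 593, 595, 592, 598, 596, 593, 596, 596, 593, 594, 594, 593, 596]
t=5: [591, 593, 591, 593, 593, 592, 593, 592, 592, 593, 593, 592, 593, 593, 593, 592, 592]
t=6: [593, 593, 593, 593, 593, 593, 593, 593, 593, 593, 593, 593, 593, 593, 593, 593, 593]
t=7: [593, 593, 593, 593, 593, 593, 593, 593, 593, 593, 593, 593, 593, 593, 593, 593, 593]
t=8: [593, 593, 593, 593, 593, 593, 593, 593, 593, 593, 593, 593, 593, 593, 593, 593, 593]
t=9: [593, 593, 593, 593, 593, 593, 593, 593, 593, 593, 593, 593, 593, 593, 593, 593, 593]
t=10: [593, 593, 593, 593, 593, 593, 593, 593, 593, 593, 593, 593, 593, 593, 593, 593, 593]
t=11: [593, 593, 593, 593, 593, 593, 593, 593, 593, 593, 593, 593, 593, 593, 593, 593, 593]
t=12: [593, 593, 593, 593, 593, 593, 593, 593, 593, 593, 593, 593, 593, 593, 593, 593, 593]
t=13: [593, 593, 593, 593, 593, 593, 593, 593, 593, 593, 593, 593, 593, 593, 593, 593, 593]
t=14: [593, 593, 593, 593, 593, 593, 593, 593, 593, 593, 593, 593, 593, 593, 593, 593, 593]
t=15: [593, 593, 593, 593, 593, 593, 593, 593, 593, 593, 593, 593, 593, 593, 593, 593, 593]

Answer: [593, 593, 593, 593, 593, 593, 593, 593, 593, 593, 593, 593, 593, 593, 593, 593, 593]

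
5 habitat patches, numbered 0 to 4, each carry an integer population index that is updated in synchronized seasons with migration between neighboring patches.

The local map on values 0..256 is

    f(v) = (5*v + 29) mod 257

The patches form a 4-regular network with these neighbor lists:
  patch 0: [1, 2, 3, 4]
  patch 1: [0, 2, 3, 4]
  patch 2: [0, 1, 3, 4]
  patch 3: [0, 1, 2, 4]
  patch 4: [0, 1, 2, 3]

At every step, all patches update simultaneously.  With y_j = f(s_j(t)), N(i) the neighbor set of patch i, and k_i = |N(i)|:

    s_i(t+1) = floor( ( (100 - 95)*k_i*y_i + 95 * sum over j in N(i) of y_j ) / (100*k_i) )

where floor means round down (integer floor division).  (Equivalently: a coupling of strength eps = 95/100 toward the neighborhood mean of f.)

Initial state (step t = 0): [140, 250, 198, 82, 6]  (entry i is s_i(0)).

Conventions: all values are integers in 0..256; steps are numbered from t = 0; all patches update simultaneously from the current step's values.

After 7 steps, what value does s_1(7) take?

Answer: s_1(7) = 162

Derivation:
t=0: [140, 250, 198, 82, 6]
t=1: [186, 179, 180, 192, 215]
t=2: [153, 159, 158, 147, 174]
t=3: [114, 109, 110, 72, 95]
t=4: [123, 128, 127, 115, 93]
t=5: [156, 151, 152, 164, 136]
t=6: [74, 78, 77, 66, 44]
t=7: [166, 162, 163, 173, 146]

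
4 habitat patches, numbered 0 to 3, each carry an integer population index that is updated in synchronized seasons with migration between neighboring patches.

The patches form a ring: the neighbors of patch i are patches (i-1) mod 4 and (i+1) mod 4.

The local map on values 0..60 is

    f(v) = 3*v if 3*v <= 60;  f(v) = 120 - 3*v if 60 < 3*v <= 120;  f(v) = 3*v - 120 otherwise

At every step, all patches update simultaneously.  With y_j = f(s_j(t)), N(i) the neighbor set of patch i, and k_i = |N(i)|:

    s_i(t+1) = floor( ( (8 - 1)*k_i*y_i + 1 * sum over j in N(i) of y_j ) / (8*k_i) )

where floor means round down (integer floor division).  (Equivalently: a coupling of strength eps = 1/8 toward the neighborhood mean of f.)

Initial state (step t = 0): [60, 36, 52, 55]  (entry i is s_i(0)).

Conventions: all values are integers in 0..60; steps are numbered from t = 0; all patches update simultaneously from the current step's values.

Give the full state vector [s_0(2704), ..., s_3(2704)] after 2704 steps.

Simulating step by step:
t=0: [60, 36, 52, 55]
t=1: [56, 16, 35, 45]
t=2: [45, 45, 17, 17]
t=3: [17, 17, 48, 48]
t=4: [49, 49, 25, 25]
t=5: [28, 28, 43, 43]
t=6: [34, 34, 10, 10]
t=7: [18, 18, 29, 29]
t=8: [52, 52, 34, 34]
t=9: [34, 34, 19, 19]
t=10: [20, 20, 54, 54]
t=11: [58, 58, 43, 43]
t=12: [51, 51, 11, 11]
t=13: [33, 33, 33, 33]
t=14: [21, 21, 21, 21]
t=15: [57, 57, 57, 57]
t=16: [51, 51, 51, 51]
t=17: [33, 33, 33, 33]

Answer: [51, 51, 51, 51]
Key observation: The state at step 13, [33, 33, 33, 33], reappears at step 17: the system is in a cycle of period 4 from step 13 on.  Therefore the state at step 2704 equals the state at step 13 + ((2704 - 13) mod 4) = 16, which is [51, 51, 51, 51].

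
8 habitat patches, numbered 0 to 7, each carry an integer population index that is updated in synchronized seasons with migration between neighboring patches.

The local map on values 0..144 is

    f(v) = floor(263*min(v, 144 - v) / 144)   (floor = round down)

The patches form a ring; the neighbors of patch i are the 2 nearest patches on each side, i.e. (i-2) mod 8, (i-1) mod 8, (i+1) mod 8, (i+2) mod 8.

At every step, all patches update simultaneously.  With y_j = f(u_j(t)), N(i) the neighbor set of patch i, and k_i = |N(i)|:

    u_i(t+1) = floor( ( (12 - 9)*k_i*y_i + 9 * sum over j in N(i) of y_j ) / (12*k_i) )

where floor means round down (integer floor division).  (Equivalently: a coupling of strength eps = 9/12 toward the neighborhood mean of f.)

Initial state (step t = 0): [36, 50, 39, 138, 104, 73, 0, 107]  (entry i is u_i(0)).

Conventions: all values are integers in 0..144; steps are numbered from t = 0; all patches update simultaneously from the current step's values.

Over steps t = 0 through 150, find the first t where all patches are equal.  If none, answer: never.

Answer: never
Key observation: The state at step 6 reappears at step 10 — the system is in a cycle of period 4 from step 6 on.  No step 0..10 is synchronized, and the cycle repeats forever, so no step up to 150 (or ever) has all patches equal.

Derivation:
t=0: [36, 50, 39, 138, 104, 73, 0, 107]  (not all equal)
t=1: [59, 62, 62, 70, 57, 60, 62, 70]  (not all equal)
t=2: [114, 117, 112, 114, 112, 115, 112, 114]  (not all equal)
t=3: [54, 53, 54, 54, 56, 55, 55, 53]  (not all equal)
t=4: [97, 97, 98, 98, 99, 99, 99, 97]  (not all equal)
t=5: [84, 84, 84, 83, 82, 82, 83, 83]  (not all equal)
t=6: [109, 109, 110, 111, 111, 111, 111, 110]  (not all equal)
t=7: [62, 62, 61, 60, 60, 60, 60, 61]  (not all equal)
t=8: [111, 111, 111, 110, 109, 109, 110, 111]  (not all equal)
t=9: [60, 60, 60, 61, 62, 62, 61, 60]  (not all equal)
t=10: [109, 109, 110, 111, 111, 111, 111, 110]  (not all equal)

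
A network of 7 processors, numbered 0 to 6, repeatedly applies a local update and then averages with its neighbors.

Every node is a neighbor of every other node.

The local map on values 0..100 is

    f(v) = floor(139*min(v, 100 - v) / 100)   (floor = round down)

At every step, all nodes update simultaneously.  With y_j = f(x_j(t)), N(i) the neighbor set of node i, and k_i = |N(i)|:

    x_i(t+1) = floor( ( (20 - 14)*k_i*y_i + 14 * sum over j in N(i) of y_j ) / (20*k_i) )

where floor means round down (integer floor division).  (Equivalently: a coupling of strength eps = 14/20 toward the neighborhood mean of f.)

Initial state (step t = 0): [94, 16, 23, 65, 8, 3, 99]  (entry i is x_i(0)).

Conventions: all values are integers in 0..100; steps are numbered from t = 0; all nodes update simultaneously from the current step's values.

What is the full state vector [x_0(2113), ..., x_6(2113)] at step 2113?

Simulating step by step:
t=0: [94, 16, 23, 65, 8, 3, 99]
t=1: [16, 18, 20, 23, 16, 15, 14]
t=2: [23, 23, 24, 25, 23, 23, 22]
t=3: [31, 31, 31, 32, 31, 31, 31]
t=4: [43, 43, 43, 43, 43, 43, 43]
t=5: [59, 59, 59, 59, 59, 59, 59]
t=6: [56, 56, 56, 56, 56, 56, 56]
t=7: [61, 61, 61, 61, 61, 61, 61]
t=8: [54, 54, 54, 54, 54, 54, 54]
t=9: [63, 63, 63, 63, 63, 63, 63]
t=10: [51, 51, 51, 51, 51, 51, 51]
t=11: [68, 68, 68, 68, 68, 68, 68]
t=12: [44, 44, 44, 44, 44, 44, 44]
t=13: [61, 61, 61, 61, 61, 61, 61]

Answer: [61, 61, 61, 61, 61, 61, 61]
Key observation: The state at step 7, [61, 61, 61, 61, 61, 61, 61], reappears at step 13: the system is in a cycle of period 6 from step 7 on.  Therefore the state at step 2113 equals the state at step 7 + ((2113 - 7) mod 6) = 7, which is [61, 61, 61, 61, 61, 61, 61].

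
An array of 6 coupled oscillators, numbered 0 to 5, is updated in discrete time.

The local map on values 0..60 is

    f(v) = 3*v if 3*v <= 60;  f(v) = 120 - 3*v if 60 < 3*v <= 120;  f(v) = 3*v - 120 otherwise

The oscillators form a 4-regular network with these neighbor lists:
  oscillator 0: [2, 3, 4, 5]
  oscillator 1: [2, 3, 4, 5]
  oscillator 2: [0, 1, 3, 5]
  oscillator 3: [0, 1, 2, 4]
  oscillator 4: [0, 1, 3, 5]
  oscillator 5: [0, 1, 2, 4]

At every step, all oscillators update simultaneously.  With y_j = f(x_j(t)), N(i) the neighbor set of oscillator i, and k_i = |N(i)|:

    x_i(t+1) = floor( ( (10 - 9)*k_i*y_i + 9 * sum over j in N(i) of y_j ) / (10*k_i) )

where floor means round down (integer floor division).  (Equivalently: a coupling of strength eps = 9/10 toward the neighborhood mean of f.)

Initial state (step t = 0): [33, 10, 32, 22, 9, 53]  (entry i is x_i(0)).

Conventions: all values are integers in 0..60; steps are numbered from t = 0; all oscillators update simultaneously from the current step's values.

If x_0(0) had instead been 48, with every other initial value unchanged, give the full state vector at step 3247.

Answer: [30, 30, 31, 28, 31, 29]
Key observation: The state at step 6, [30, 30, 31, 29, 31, 28], reappears at step 8: the system is in a cycle of period 2 from step 6 on.  Therefore the state at step 3247 equals the state at step 6 + ((3247 - 6) mod 2) = 7, which is [30, 30, 31, 28, 31, 29].

Derivation:
t=0: [48, 10, 32, 22, 9, 53]
t=1: [34, 35, 35, 29, 35, 27]
t=2: [24, 24, 25, 17, 25, 18]
t=3: [48, 48, 49, 46, 49, 47]
t=4: [23, 23, 22, 24, 22, 25]
t=5: [50, 50, 49, 52, 49, 51]
t=6: [30, 30, 31, 29, 31, 28]
t=7: [30, 30, 31, 28, 31, 29]
t=8: [30, 30, 31, 29, 31, 28]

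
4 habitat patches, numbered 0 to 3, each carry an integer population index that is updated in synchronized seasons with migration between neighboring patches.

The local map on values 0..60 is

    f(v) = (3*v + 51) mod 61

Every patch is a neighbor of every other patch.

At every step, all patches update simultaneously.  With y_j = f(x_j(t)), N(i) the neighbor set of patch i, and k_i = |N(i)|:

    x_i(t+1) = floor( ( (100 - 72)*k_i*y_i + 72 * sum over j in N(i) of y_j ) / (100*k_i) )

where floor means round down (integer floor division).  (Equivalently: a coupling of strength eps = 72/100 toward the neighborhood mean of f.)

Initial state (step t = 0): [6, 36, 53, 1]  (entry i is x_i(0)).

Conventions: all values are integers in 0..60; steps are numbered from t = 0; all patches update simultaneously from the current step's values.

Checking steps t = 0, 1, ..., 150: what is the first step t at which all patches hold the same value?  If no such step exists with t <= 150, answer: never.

Simulating step by step:
t=0: [6, 36, 53, 1]  (not all equal)
t=1: [30, 31, 31, 32]  (not all equal)
t=2: [21, 22, 22, 22]  (not all equal)
t=3: [55, 55, 55, 55]  (all equal)

Answer: 3
Key observation: Synchronization is absorbing here: once all patches are equal they stay equal, and step 3 is the first all-equal step.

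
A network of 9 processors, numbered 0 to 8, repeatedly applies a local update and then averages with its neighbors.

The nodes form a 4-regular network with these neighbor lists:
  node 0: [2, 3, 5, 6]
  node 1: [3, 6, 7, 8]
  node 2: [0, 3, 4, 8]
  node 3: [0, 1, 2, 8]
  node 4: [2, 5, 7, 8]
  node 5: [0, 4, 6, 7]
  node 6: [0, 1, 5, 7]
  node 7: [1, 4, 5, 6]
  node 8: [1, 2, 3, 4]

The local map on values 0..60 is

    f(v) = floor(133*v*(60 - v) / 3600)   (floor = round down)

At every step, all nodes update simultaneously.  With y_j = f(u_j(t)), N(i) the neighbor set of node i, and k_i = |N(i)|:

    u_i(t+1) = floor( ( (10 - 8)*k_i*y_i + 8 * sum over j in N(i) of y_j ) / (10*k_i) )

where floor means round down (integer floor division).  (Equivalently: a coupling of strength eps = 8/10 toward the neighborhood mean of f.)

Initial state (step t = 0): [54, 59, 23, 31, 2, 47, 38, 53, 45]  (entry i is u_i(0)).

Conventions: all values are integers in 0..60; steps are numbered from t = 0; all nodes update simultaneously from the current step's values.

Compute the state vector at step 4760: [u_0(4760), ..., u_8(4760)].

Answer: [33, 33, 33, 33, 33, 33, 33, 33, 33]
Key observation: The state at step 3, [32, 32, 32, 32, 32, 32, 32, 32, 32], reappears at step 5: the system is in a cycle of period 2 from step 3 on.  Therefore the state at step 4760 equals the state at step 3 + ((4760 - 3) mod 2) = 4, which is [33, 33, 33, 33, 33, 33, 33, 33, 33].

Derivation:
t=0: [54, 59, 23, 31, 2, 47, 38, 53, 45]
t=1: [25, 20, 20, 20, 18, 16, 15, 14, 18]
t=2: [28, 26, 28, 29, 26, 26, 26, 25, 28]
t=3: [32, 32, 32, 32, 32, 32, 32, 32, 32]
t=4: [33, 33, 33, 33, 33, 33, 33, 33, 33]
t=5: [32, 32, 32, 32, 32, 32, 32, 32, 32]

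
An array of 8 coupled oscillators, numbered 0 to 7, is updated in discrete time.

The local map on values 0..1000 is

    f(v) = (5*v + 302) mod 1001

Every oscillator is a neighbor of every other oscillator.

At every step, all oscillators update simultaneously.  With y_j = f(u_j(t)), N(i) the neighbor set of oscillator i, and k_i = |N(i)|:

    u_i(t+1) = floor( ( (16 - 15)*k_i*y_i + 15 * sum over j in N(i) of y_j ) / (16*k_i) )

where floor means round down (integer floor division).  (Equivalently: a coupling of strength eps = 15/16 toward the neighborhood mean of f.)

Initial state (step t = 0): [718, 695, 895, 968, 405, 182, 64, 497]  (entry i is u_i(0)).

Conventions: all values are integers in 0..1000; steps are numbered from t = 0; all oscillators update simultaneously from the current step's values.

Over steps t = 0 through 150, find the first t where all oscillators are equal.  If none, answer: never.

Answer: 6
Key observation: Synchronization is absorbing here: once all oscillators are equal they stay equal, and step 6 is the first all-equal step.

Derivation:
t=0: [718, 695, 895, 968, 405, 182, 64, 497]  (not all equal)
t=1: [541, 549, 549, 595, 581, 589, 560, 548]  (not all equal)
t=2: [127, 124, 124, 107, 112, 110, 120, 124]  (not all equal)
t=3: [891, 892, 892, 898, 896, 897, 893, 892]  (not all equal)
t=4: [768, 768, 768, 765, 766, 766, 767, 768]  (not all equal)
t=5: [132, 132, 132, 133, 133, 133, 133, 132]  (not all equal)
t=6: [964, 964, 964, 964, 964, 964, 964, 964]  (all equal)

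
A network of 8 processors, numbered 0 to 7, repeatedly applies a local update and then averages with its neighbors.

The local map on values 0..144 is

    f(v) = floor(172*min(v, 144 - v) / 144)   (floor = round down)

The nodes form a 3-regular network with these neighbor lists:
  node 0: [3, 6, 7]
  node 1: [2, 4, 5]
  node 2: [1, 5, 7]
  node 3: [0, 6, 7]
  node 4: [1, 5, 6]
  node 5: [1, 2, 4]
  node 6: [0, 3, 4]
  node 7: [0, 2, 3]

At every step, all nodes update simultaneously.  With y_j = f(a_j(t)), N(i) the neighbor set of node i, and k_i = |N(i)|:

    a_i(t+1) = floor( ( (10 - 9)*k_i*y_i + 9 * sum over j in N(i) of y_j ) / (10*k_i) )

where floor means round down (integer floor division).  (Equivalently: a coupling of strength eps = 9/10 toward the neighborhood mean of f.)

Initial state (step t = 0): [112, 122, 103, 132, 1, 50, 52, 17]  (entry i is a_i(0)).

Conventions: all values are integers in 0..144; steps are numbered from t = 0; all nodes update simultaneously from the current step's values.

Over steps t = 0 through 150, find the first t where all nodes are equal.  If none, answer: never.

Answer: never
Key observation: The state at step 8 reappears at step 20 — the system is in a cycle of period 12 from step 8 on.  No step 0..20 is synchronized, and the cycle repeats forever, so no step up to 150 (or ever) has all nodes equal.

Derivation:
t=0: [112, 122, 103, 132, 1, 50, 52, 17]  (not all equal)
t=1: [32, 35, 36, 37, 44, 28, 22, 32]  (not all equal)
t=2: [36, 42, 37, 35, 35, 44, 42, 41]  (not all equal)
t=3: [46, 46, 49, 46, 49, 45, 42, 43]  (not all equal)
t=4: [51, 56, 53, 51, 52, 56, 54, 54]  (not all equal)
t=5: [62, 63, 65, 62, 65, 63, 61, 61]  (not all equal)
t=6: [72, 76, 74, 72, 74, 76, 74, 74]  (not all equal)
t=7: [84, 82, 81, 84, 81, 82, 84, 84]  (not all equal)
t=8: [71, 74, 73, 71, 73, 74, 72, 72]  (not all equal)
t=9: [85, 83, 84, 85, 84, 83, 84, 84]  (not all equal)
t=10: [70, 71, 71, 70, 71, 71, 70, 70]  (not all equal)
t=11: [83, 84, 83, 83, 83, 84, 83, 83]  (not all equal)
t=12: [72, 71, 71, 72, 71, 71, 72, 72]  (not all equal)
t=13: [86, 84, 84, 86, 84, 84, 85, 85]  (not all equal)
t=14: [69, 71, 70, 69, 70, 71, 69, 69]  (not all equal)
t=15: [82, 83, 83, 82, 83, 83, 82, 82]  (not all equal)
t=16: [74, 72, 72, 74, 72, 72, 73, 73]  (not all equal)
t=17: [83, 86, 85, 83, 85, 86, 84, 84]  (not all equal)
t=18: [71, 69, 69, 71, 69, 69, 71, 71]  (not all equal)
t=19: [84, 82, 82, 84, 82, 82, 83, 83]  (not all equal)
t=20: [71, 74, 73, 71, 73, 74, 72, 72]  (not all equal)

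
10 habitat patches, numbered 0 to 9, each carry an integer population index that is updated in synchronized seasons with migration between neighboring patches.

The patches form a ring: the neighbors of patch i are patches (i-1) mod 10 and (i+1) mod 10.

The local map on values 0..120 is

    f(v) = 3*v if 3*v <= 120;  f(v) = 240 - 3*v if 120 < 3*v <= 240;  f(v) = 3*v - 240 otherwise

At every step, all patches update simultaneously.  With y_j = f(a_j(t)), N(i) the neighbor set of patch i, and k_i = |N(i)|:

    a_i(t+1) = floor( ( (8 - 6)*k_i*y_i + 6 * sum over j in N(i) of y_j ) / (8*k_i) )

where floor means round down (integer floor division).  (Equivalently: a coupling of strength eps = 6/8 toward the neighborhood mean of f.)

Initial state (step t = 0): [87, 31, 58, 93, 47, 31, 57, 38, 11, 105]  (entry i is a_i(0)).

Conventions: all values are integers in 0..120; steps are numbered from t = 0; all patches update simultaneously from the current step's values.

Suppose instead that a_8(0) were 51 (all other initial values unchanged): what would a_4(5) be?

Answer: a_4(5) = 44
Key observation: This trace re-runs the system from the modified initial state.

Derivation:
t=0: [87, 31, 58, 93, 47, 31, 57, 38, 51, 105]
t=1: [68, 55, 66, 71, 74, 86, 94, 87, 92, 59]
t=2: [60, 48, 48, 29, 21, 27, 25, 34, 40, 42]
t=3: [93, 82, 92, 81, 78, 72, 87, 98, 111, 96]
t=4: [30, 29, 12, 16, 11, 16, 34, 56, 61, 61]
t=5: [76, 69, 59, 37, 44, 62, 70, 77, 62, 69]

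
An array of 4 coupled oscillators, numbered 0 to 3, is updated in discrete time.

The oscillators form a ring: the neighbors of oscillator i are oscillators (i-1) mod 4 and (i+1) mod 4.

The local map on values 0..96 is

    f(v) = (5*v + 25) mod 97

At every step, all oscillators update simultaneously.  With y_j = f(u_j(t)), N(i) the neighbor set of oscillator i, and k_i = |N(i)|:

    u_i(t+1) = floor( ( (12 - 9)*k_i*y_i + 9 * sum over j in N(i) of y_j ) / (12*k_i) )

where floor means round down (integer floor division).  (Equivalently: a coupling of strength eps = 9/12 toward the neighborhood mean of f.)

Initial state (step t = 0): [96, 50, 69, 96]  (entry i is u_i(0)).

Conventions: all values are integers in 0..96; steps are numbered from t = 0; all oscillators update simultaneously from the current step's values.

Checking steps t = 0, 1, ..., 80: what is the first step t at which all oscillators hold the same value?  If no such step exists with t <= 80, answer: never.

Answer: 15
Key observation: Synchronization is absorbing here: once all oscillators are equal they stay equal, and step 15 is the first all-equal step.

Derivation:
t=0: [96, 50, 69, 96]  (not all equal)
t=1: [42, 57, 57, 42]  (not all equal)
t=2: [32, 27, 27, 32]  (not all equal)
t=3: [78, 72, 72, 78]  (not all equal)
t=4: [52, 68, 68, 52]  (not all equal)
t=5: [84, 80, 80, 84]  (not all equal)
t=6: [49, 44, 44, 49]  (not all equal)
t=7: [66, 60, 60, 66]  (not all equal)
t=8: [52, 45, 45, 52]  (not all equal)
t=9: [77, 69, 69, 77]  (not all equal)
t=10: [43, 57, 57, 43]  (not all equal)
t=11: [35, 29, 29, 35]  (not all equal)
t=12: [31, 47, 47, 31]  (not all equal)
t=13: [76, 72, 72, 76]  (not all equal)
t=14: [45, 65, 65, 45]  (not all equal)
t=15: [57, 57, 57, 57]  (all equal)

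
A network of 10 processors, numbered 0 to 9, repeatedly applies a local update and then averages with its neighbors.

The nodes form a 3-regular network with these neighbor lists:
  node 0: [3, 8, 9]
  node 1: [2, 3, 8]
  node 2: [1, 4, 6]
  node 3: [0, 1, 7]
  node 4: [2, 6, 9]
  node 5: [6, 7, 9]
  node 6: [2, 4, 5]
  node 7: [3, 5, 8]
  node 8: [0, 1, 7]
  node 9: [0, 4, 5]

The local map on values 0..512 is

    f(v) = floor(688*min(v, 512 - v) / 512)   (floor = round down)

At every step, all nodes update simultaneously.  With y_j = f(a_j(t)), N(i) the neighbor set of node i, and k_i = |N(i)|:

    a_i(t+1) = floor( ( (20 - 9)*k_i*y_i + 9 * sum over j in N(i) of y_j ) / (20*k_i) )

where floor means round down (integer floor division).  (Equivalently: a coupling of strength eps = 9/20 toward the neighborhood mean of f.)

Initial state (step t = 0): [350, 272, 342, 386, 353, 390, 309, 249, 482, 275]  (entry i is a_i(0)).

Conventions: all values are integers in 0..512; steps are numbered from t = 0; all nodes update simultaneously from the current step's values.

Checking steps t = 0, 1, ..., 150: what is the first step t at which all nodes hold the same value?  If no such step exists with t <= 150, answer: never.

Simulating step by step:
t=0: [350, 272, 342, 386, 353, 390, 309, 249, 482, 275]  (not all equal)
t=1: [198, 242, 246, 223, 239, 228, 240, 239, 152, 263]  (not all equal)
t=2: [271, 303, 326, 301, 324, 314, 320, 297, 249, 317]  (not all equal)
t=3: [309, 283, 255, 289, 253, 267, 256, 290, 317, 270]  (not all equal)
t=4: [282, 304, 336, 296, 338, 326, 340, 297, 275, 319]  (not all equal)
t=5: [300, 280, 241, 290, 237, 253, 234, 286, 306, 261]  (not all equal)
t=6: [292, 305, 319, 298, 321, 329, 319, 303, 286, 326]  (not all equal)
t=7: [288, 280, 261, 285, 255, 252, 256, 279, 294, 256]  (not all equal)
t=8: [306, 311, 334, 306, 341, 336, 341, 312, 299, 336]  (not all equal)
t=9: [271, 268, 240, 273, 231, 239, 231, 267, 279, 240]  (not all equal)
t=10: [321, 323, 319, 323, 313, 320, 313, 324, 319, 320]  (not all equal)
t=11: [256, 254, 260, 253, 264, 258, 264, 254, 256, 259]  (not all equal)
t=12: [342, 340, 336, 340, 334, 339, 334, 341, 343, 339]  (not all equal)
t=13: [228, 231, 236, 230, 237, 232, 237, 229, 228, 232]  (not all equal)
t=14: [307, 310, 316, 308, 316, 311, 316, 307, 306, 311]  (not all equal)
t=15: [274, 271, 264, 273, 264, 269, 264, 274, 274, 269]  (not all equal)
t=16: [320, 323, 331, 320, 331, 326, 331, 320, 319, 326]  (not all equal)
t=17: [256, 253, 244, 257, 243, 249, 243, 256, 257, 249]  (not all equal)
t=18: [341, 338, 328, 342, 327, 334, 327, 341, 342, 334]  (not all equal)
t=19: [230, 233, 245, 229, 246, 238, 246, 230, 229, 238]  (not all equal)
t=20: [309, 313, 326, 308, 328, 319, 328, 309, 308, 319]  (not all equal)
t=21: [270, 266, 251, 272, 249, 259, 249, 270, 272, 259]  (not all equal)
t=22: [326, 328, 335, 324, 335, 336, 335, 326, 324, 336]  (not all equal)
t=23: [247, 247, 238, 250, 236, 238, 236, 247, 250, 238]  (not all equal)
t=24: [330, 330, 320, 333, 317, 320, 317, 330, 333, 320]  (not all equal)
t=25: [244, 244, 257, 241, 260, 256, 260, 244, 241, 256]  (not all equal)
t=26: [328, 328, 338, 324, 339, 340, 339, 328, 324, 340]  (not all equal)
t=27: [246, 246, 234, 249, 232, 233, 232, 246, 249, 233]  (not all equal)
t=28: [328, 328, 315, 332, 311, 315, 311, 328, 332, 315]  (not all equal)
t=29: [247, 247, 263, 243, 268, 262, 268, 247, 243, 262]  (not all equal)
t=30: [330, 329, 331, 328, 329, 333, 329, 330, 328, 333]  (not all equal)
t=31: [244, 245, 243, 245, 243, 241, 243, 244, 245, 241]  (not all equal)
t=32: [327, 328, 326, 328, 325, 324, 325, 327, 328, 324]  (not all equal)
t=33: [248, 247, 249, 247, 250, 251, 250, 248, 247, 251]  (not all equal)
t=34: [333, 331, 333, 331, 335, 336, 335, 333, 331, 336]  (not all equal)
t=35: [240, 242, 239, 242, 237, 236, 237, 240, 242, 236]  (not all equal)
t=36: [322, 324, 320, 324, 318, 317, 318, 322, 324, 317]  (not all equal)
t=37: [255, 252, 257, 252, 260, 260, 260, 255, 252, 260]  (not all equal)
t=38: [340, 338, 340, 339, 338, 338, 338, 340, 339, 338]  (not all equal)
t=39: [231, 232, 231, 231, 232, 232, 232, 231, 231, 232]  (not all equal)
t=40: [310, 310, 310, 310, 310, 310, 310, 310, 310, 310]  (all equal)

Answer: 40
Key observation: Synchronization is absorbing here: once all nodes are equal they stay equal, and step 40 is the first all-equal step.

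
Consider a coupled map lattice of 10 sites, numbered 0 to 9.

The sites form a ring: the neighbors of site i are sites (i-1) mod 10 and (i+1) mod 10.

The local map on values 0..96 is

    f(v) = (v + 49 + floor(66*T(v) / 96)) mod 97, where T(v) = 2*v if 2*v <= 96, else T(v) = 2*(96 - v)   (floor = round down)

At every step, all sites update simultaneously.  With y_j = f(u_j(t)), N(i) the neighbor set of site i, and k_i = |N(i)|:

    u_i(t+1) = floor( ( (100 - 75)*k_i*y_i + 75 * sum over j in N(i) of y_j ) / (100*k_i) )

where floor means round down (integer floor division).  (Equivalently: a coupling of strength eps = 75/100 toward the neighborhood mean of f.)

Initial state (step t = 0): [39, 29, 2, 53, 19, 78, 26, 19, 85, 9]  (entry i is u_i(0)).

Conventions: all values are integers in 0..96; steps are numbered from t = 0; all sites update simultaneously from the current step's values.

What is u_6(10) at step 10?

Simulating step by step:
t=0: [39, 29, 2, 53, 19, 78, 26, 19, 85, 9]
t=1: [44, 41, 44, 71, 67, 53, 58, 47, 74, 53]
t=2: [56, 54, 53, 57, 59, 61, 63, 60, 61, 58]
t=3: [62, 63, 62, 62, 61, 60, 60, 60, 61, 62]
t=4: [60, 60, 60, 60, 60, 61, 61, 61, 60, 60]
t=5: [61, 61, 61, 61, 61, 61, 61, 61, 61, 61]
t=6: [61, 61, 61, 61, 61, 61, 61, 61, 61, 61]
t=7: [61, 61, 61, 61, 61, 61, 61, 61, 61, 61]
t=8: [61, 61, 61, 61, 61, 61, 61, 61, 61, 61]
t=9: [61, 61, 61, 61, 61, 61, 61, 61, 61, 61]
t=10: [61, 61, 61, 61, 61, 61, 61, 61, 61, 61]

Answer: u_6(10) = 61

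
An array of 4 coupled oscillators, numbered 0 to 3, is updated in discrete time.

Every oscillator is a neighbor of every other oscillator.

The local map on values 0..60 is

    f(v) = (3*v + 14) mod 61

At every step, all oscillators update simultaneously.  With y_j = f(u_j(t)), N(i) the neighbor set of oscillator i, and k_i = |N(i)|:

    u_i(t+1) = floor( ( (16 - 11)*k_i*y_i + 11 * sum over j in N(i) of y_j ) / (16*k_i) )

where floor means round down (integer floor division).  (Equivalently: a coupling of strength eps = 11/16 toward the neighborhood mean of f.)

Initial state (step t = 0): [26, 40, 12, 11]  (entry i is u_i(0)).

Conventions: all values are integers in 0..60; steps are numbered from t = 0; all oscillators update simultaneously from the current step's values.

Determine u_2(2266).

Simulating step by step:
t=0: [26, 40, 12, 11]
t=1: [34, 33, 36, 36]
t=2: [29, 28, 24, 24]
t=3: [32, 32, 31, 31]
t=4: [47, 47, 47, 47]
t=5: [33, 33, 33, 33]
t=6: [52, 52, 52, 52]
t=7: [48, 48, 48, 48]
t=8: [36, 36, 36, 36]
t=9: [0, 0, 0, 0]
t=10: [14, 14, 14, 14]
t=11: [56, 56, 56, 56]
t=12: [60, 60, 60, 60]
t=13: [11, 11, 11, 11]
t=14: [47, 47, 47, 47]

Answer: u_2(2266) = 52
Key observation: The state at step 4, [47, 47, 47, 47], reappears at step 14: the system is in a cycle of period 10 from step 4 on.  Therefore the state at step 2266 equals the state at step 4 + ((2266 - 4) mod 10) = 6, which is [52, 52, 52, 52].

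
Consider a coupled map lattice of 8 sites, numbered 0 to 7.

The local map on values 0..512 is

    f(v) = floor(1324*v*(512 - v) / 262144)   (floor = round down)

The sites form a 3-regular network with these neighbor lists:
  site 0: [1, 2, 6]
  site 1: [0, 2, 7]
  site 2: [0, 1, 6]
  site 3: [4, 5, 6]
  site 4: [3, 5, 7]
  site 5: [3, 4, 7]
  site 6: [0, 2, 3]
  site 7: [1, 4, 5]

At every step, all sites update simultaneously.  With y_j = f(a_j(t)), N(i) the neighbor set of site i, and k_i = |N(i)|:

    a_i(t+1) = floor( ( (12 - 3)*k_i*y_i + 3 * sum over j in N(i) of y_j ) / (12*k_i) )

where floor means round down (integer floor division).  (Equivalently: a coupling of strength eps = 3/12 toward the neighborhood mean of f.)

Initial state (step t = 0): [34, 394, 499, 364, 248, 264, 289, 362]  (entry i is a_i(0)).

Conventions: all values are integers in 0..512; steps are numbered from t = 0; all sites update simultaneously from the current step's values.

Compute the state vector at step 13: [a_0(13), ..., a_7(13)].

Answer: [314, 314, 314, 314, 314, 314, 314, 314]

Derivation:
t=0: [34, 394, 499, 364, 248, 264, 289, 362]
t=1: [110, 207, 77, 286, 320, 320, 275, 280]
t=2: [235, 298, 199, 323, 312, 312, 306, 324]
t=3: [325, 320, 316, 310, 313, 313, 317, 309]
t=4: [307, 310, 311, 315, 314, 314, 311, 315]
t=5: [316, 315, 315, 313, 313, 313, 315, 313]
t=6: [312, 313, 312, 313, 314, 314, 313, 313]
t=7: [314, 314, 314, 314, 314, 314, 314, 314]
t=8: [314, 314, 314, 314, 314, 314, 314, 314]
t=9: [314, 314, 314, 314, 314, 314, 314, 314]
t=10: [314, 314, 314, 314, 314, 314, 314, 314]
t=11: [314, 314, 314, 314, 314, 314, 314, 314]
t=12: [314, 314, 314, 314, 314, 314, 314, 314]
t=13: [314, 314, 314, 314, 314, 314, 314, 314]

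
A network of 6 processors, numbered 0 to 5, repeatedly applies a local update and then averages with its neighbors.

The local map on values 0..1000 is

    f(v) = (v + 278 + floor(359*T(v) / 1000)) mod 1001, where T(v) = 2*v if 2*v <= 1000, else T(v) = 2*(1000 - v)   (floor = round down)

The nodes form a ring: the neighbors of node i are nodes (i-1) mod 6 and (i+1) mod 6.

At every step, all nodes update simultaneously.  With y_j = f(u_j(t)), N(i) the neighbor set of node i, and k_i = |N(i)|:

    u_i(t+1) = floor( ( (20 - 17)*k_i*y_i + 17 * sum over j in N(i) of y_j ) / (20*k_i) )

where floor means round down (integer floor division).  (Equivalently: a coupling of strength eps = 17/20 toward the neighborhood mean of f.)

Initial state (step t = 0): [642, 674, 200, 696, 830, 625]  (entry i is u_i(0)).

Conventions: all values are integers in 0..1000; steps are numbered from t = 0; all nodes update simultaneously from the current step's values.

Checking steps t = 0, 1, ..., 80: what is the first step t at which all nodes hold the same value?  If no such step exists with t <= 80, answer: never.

Simulating step by step:
t=0: [642, 674, 200, 696, 830, 625]  (not all equal)
t=1: [177, 366, 252, 389, 188, 197]  (not all equal)
t=2: [734, 685, 893, 698, 753, 594]  (not all equal)
t=3: [178, 218, 197, 221, 181, 197]  (not all equal)
t=4: [626, 607, 648, 610, 629, 590]  (not all equal)
t=5: [164, 172, 168, 173, 165, 169]  (not all equal)
t=6: [568, 564, 572, 565, 569, 561]  (not all equal)
t=7: [153, 155, 154, 155, 153, 154]  (not all equal)
t=8: [542, 541, 543, 541, 542, 540]  (not all equal)
t=9: [147, 147, 147, 147, 147, 147]  (all equal)

Answer: 9
Key observation: Synchronization is absorbing here: once all nodes are equal they stay equal, and step 9 is the first all-equal step.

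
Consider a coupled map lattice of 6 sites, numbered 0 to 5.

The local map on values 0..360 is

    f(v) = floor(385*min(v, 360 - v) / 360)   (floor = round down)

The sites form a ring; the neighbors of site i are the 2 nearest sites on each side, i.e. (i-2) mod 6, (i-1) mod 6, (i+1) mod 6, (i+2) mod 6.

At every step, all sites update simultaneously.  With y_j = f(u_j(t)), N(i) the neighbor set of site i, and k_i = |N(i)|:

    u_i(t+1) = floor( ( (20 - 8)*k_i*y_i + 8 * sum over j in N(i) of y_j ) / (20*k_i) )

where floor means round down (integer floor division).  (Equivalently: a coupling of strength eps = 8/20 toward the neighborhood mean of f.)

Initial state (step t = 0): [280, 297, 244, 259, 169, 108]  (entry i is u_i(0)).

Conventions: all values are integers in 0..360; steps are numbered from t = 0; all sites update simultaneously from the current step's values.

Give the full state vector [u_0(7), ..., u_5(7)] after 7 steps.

Simulating step by step:
t=0: [280, 297, 244, 259, 169, 108]
t=1: [99, 83, 118, 113, 151, 113]
t=2: [112, 99, 123, 121, 143, 119]
t=3: [122, 113, 129, 128, 141, 126]
t=4: [132, 125, 135, 135, 143, 134]
t=5: [141, 137, 143, 143, 148, 142]
t=6: [150, 148, 151, 151, 155, 151]
t=7: [160, 159, 161, 161, 163, 161]

Answer: [160, 159, 161, 161, 163, 161]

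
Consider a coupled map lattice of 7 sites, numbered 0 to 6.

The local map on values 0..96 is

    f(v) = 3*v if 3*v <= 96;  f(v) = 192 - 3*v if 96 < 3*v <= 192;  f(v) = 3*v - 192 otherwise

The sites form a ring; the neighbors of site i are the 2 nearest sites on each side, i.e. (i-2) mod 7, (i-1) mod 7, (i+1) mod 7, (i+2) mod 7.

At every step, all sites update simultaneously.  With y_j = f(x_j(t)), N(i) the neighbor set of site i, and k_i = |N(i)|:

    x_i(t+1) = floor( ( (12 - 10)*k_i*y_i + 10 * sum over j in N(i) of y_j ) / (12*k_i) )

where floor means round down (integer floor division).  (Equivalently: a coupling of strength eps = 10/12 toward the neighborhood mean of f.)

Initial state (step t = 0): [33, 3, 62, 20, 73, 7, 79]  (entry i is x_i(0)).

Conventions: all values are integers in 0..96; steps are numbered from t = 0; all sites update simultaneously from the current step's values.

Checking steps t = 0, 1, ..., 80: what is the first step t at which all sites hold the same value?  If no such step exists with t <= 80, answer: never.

Simulating step by step:
t=0: [33, 3, 62, 20, 73, 7, 79]  (not all equal)
t=1: [32, 44, 40, 23, 32, 50, 38]  (not all equal)
t=2: [68, 75, 78, 67, 70, 77, 74]  (not all equal)
t=3: [32, 24, 22, 29, 28, 20, 26]  (not all equal)
t=4: [73, 80, 81, 73, 74, 81, 78]  (not all equal)
t=5: [44, 38, 36, 42, 40, 34, 39]  (not all equal)
t=6: [78, 72, 71, 78, 77, 71, 75]  (not all equal)
t=7: [27, 32, 34, 28, 30, 36, 31]  (not all equal)
t=8: [89, 88, 88, 89, 88, 86, 88]  (not all equal)
t=9: [71, 73, 73, 71, 71, 72, 71]  (not all equal)
t=10: [24, 23, 23, 24, 22, 21, 22]  (not all equal)
t=11: [67, 69, 69, 67, 67, 68, 67]  (not all equal)
t=12: [12, 11, 11, 12, 10, 9, 10]  (not all equal)
t=13: [31, 33, 33, 31, 31, 32, 31]  (not all equal)
t=14: [93, 93, 93, 93, 93, 93, 93]  (all equal)

Answer: 14
Key observation: Synchronization is absorbing here: once all sites are equal they stay equal, and step 14 is the first all-equal step.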